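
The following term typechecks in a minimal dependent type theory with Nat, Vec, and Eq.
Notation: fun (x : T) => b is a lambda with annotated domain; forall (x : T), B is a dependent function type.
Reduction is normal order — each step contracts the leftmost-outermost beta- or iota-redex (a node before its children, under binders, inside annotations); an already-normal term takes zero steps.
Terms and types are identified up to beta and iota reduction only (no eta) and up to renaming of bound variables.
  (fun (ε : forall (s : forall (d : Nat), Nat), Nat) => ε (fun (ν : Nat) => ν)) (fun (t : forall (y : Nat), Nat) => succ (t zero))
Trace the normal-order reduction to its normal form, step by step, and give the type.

normal-order reduction sequence:
  (fun (ε : forall (s : forall (d : Nat), Nat), Nat) => ε (fun (ν : Nat) => ν)) (fun (t : forall (y : Nat), Nat) => succ (t zero))
  ~> (fun (ε : forall (s : Nat), Nat) => succ (ε zero)) (fun (d : Nat) => d)
  ~> succ ((fun (ε : Nat) => ε) zero)
  ~> succ zero
the term's type:
  Nat


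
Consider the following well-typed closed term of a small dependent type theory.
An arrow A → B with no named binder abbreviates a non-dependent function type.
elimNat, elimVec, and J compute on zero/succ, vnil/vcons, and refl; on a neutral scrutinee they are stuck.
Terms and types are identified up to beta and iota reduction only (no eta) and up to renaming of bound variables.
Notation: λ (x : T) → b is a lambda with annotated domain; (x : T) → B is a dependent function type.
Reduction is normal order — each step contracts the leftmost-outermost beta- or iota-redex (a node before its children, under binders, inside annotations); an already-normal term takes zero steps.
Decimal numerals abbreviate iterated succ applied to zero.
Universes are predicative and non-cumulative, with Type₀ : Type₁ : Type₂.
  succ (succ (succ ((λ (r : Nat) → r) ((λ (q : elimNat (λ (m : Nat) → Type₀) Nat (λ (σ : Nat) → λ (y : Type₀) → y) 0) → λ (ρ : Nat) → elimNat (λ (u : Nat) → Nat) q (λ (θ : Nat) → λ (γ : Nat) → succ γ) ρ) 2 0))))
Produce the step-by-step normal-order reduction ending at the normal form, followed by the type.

normal-order reduction sequence:
  succ (succ (succ ((λ (r : Nat) → r) ((λ (q : elimNat (λ (m : Nat) → Type₀) Nat (λ (σ : Nat) → λ (y : Type₀) → y) 0) → λ (ρ : Nat) → elimNat (λ (u : Nat) → Nat) q (λ (θ : Nat) → λ (γ : Nat) → succ γ) ρ) 2 0))))
  ~> succ (succ (succ ((λ (r : elimNat (λ (q : Nat) → Type₀) Nat (λ (m : Nat) → λ (σ : Type₀) → σ) 0) → λ (y : Nat) → elimNat (λ (ρ : Nat) → Nat) r (λ (u : Nat) → λ (θ : Nat) → succ θ) y) 2 0)))
  ~> succ (succ (succ ((λ (r : Nat) → elimNat (λ (q : Nat) → Nat) 2 (λ (m : Nat) → λ (σ : Nat) → succ σ) r) 0)))
  ~> succ (succ (succ (elimNat (λ (r : Nat) → Nat) 2 (λ (q : Nat) → λ (m : Nat) → succ m) 0)))
  ~> 5
type:
  Nat


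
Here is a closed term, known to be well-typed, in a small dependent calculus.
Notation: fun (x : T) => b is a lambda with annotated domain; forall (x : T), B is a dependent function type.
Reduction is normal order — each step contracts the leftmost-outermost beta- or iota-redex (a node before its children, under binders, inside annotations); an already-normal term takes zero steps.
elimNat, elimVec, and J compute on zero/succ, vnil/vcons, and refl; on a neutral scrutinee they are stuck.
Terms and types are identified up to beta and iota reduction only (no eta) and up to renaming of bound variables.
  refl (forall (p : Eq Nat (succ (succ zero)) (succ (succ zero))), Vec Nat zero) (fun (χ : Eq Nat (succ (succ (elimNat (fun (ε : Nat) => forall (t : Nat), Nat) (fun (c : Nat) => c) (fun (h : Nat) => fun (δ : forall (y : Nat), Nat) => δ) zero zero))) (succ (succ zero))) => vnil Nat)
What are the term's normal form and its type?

normal form:
  refl (forall (p : Eq Nat (succ (succ zero)) (succ (succ zero))), Vec Nat zero) (fun (χ : Eq Nat (succ (succ zero)) (succ (succ zero))) => vnil Nat)
inferred type:
  Eq (forall (p : Eq Nat (succ (succ zero)) (succ (succ zero))), Vec Nat zero) (fun (χ : Eq Nat (succ (succ zero)) (succ (succ zero))) => vnil Nat) (fun (ε : Eq Nat (succ (succ zero)) (succ (succ zero))) => vnil Nat)
observation: the first redex contracted is an elimNat iota-redex; the normal form is reached in 2 normal-order steps.


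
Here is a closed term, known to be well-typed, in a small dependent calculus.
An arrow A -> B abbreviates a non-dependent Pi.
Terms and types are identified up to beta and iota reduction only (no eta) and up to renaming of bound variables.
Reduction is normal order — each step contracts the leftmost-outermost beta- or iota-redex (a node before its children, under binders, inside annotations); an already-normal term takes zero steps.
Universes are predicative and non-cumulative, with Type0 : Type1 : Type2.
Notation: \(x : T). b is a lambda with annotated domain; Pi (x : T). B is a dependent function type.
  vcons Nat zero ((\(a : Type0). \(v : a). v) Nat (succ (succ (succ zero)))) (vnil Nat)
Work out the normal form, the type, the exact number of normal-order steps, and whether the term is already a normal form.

resulting normal form:
  vcons Nat zero (succ (succ (succ zero))) (vnil Nat)
inferred type:
  Vec Nat (succ zero)
normal-order step count: 2
started in normal form: no
first redex: a beta-redex


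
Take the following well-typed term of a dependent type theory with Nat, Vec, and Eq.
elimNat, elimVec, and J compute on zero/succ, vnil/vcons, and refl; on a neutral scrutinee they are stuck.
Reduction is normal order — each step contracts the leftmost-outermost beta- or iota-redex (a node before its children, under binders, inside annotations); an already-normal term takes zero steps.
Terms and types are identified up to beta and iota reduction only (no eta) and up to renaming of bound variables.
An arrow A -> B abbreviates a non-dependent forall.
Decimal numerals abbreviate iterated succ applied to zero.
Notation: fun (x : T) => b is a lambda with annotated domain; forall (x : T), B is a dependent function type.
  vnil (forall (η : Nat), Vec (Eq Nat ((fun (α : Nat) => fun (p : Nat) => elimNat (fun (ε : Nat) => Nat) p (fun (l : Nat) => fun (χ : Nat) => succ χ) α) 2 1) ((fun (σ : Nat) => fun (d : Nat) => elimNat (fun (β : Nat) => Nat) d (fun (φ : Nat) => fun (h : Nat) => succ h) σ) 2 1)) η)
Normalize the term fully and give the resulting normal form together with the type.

reduced normal form:
  vnil (forall (η : Nat), Vec (Eq Nat 3 3) η)
the term's type:
  Vec (forall (η : Nat), Vec (Eq Nat 3 3) η) 0


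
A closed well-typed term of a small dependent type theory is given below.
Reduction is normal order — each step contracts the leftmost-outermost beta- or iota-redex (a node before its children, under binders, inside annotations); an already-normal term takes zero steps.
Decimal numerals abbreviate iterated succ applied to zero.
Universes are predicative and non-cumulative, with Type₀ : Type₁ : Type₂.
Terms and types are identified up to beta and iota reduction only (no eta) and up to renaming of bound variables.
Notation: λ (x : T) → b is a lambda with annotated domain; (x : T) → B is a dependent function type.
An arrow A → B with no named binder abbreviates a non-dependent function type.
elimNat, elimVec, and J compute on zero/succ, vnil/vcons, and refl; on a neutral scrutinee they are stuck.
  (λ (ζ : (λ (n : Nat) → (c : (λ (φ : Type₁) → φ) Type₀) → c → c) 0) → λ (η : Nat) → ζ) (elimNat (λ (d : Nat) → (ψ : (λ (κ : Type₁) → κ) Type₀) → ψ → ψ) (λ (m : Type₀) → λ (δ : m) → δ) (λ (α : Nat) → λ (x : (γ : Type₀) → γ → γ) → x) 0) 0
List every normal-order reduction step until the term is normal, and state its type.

reduction (normal order):
  (λ (ζ : (λ (n : Nat) → (c : (λ (φ : Type₁) → φ) Type₀) → c → c) 0) → λ (η : Nat) → ζ) (elimNat (λ (d : Nat) → (ψ : (λ (κ : Type₁) → κ) Type₀) → ψ → ψ) (λ (m : Type₀) → λ (δ : m) → δ) (λ (α : Nat) → λ (x : (γ : Type₀) → γ → γ) → x) 0) 0
  ~> (λ (ζ : Nat) → elimNat (λ (n : Nat) → (c : (λ (φ : Type₁) → φ) Type₀) → c → c) (λ (η : Type₀) → λ (d : η) → d) (λ (ψ : Nat) → λ (κ : (m : Type₀) → m → m) → κ) 0) 0
  ~> elimNat (λ (ζ : Nat) → (n : (λ (c : Type₁) → c) Type₀) → n → n) (λ (φ : Type₀) → λ (η : φ) → η) (λ (d : Nat) → λ (ψ : (κ : Type₀) → κ → κ) → ψ) 0
  ~> λ (ζ : Type₀) → λ (n : ζ) → n
type:
  (ζ : Type₀) → ζ → ζ


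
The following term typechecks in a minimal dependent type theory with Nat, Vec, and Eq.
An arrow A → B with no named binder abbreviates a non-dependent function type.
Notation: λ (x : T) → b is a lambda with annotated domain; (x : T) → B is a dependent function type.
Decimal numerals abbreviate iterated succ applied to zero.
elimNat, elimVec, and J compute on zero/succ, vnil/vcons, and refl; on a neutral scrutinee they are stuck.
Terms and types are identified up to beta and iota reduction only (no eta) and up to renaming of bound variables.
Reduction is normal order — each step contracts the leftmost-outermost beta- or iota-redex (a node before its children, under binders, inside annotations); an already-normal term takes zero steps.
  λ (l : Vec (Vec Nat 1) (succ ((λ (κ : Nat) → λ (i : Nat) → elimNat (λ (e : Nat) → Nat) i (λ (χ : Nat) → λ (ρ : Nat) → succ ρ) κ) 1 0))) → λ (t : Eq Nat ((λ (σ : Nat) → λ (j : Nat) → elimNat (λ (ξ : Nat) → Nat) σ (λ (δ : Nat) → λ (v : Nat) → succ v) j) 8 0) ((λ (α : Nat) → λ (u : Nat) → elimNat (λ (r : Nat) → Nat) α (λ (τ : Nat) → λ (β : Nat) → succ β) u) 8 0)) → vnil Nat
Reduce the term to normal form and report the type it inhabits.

reduced normal form:
  λ (l : Vec (Vec Nat 1) 2) → λ (κ : Eq Nat 8 8) → vnil Nat
inferred type:
  Vec (Vec Nat 1) 2 → Eq Nat 8 8 → Vec Nat 0
observation: reduction starts at a beta-redex, and 12 normal-order steps reach the normal form.


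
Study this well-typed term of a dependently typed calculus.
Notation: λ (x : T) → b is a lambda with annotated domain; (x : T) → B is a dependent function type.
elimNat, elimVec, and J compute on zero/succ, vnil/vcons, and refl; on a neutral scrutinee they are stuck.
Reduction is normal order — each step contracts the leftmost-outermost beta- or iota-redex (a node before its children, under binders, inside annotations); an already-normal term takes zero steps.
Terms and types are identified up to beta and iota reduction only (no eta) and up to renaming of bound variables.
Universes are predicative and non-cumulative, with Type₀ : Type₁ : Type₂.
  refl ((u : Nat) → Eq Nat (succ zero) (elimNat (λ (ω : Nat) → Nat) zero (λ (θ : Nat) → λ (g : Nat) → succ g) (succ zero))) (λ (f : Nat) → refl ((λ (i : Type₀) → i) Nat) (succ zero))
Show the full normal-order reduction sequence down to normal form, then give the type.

reduction (normal order):
  refl ((u : Nat) → Eq Nat (succ zero) (elimNat (λ (ω : Nat) → Nat) zero (λ (θ : Nat) → λ (g : Nat) → succ g) (succ zero))) (λ (f : Nat) → refl ((λ (i : Type₀) → i) Nat) (succ zero))
  ~> refl ((u : Nat) → Eq Nat (succ zero) ((λ (ω : Nat) → λ (θ : Nat) → succ θ) zero (elimNat (λ (g : Nat) → Nat) zero (λ (f : Nat) → λ (i : Nat) → succ i) zero))) (λ (ψ : Nat) → refl ((λ (t : Type₀) → t) Nat) (succ zero))
  ~> refl ((u : Nat) → Eq Nat (succ zero) ((λ (ω : Nat) → succ ω) (elimNat (λ (θ : Nat) → Nat) zero (λ (g : Nat) → λ (f : Nat) → succ f) zero))) (λ (i : Nat) → refl ((λ (ψ : Type₀) → ψ) Nat) (succ zero))
  ~> refl ((u : Nat) → Eq Nat (succ zero) (succ (elimNat (λ (ω : Nat) → Nat) zero (λ (θ : Nat) → λ (g : Nat) → succ g) zero))) (λ (f : Nat) → refl ((λ (i : Type₀) → i) Nat) (succ zero))
  ~> refl ((u : Nat) → Eq Nat (succ zero) (succ zero)) (λ (ω : Nat) → refl ((λ (θ : Type₀) → θ) Nat) (succ zero))
  ~> refl ((u : Nat) → Eq Nat (succ zero) (succ zero)) (λ (ω : Nat) → refl Nat (succ zero))
type:
  Eq ((u : Nat) → Eq Nat (succ zero) (succ zero)) (λ (ω : Nat) → refl Nat (succ zero)) (λ (θ : Nat) → refl Nat (succ zero))


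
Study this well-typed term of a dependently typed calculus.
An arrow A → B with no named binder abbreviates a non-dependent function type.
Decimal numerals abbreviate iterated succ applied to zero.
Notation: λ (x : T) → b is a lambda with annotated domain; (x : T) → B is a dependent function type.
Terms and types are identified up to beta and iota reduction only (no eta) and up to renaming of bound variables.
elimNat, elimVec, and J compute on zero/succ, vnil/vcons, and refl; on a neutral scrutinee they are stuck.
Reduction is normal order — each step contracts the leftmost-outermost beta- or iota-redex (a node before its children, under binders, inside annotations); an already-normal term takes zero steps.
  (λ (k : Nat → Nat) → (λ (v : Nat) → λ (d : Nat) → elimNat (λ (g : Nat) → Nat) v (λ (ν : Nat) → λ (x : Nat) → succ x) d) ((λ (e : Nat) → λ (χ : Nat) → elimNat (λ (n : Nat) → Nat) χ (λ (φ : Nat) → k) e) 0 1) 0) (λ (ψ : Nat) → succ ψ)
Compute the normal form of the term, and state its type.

normal form:
  1
the term's type:
  Nat
observation: 7 normal-order steps separate the term from its normal form.


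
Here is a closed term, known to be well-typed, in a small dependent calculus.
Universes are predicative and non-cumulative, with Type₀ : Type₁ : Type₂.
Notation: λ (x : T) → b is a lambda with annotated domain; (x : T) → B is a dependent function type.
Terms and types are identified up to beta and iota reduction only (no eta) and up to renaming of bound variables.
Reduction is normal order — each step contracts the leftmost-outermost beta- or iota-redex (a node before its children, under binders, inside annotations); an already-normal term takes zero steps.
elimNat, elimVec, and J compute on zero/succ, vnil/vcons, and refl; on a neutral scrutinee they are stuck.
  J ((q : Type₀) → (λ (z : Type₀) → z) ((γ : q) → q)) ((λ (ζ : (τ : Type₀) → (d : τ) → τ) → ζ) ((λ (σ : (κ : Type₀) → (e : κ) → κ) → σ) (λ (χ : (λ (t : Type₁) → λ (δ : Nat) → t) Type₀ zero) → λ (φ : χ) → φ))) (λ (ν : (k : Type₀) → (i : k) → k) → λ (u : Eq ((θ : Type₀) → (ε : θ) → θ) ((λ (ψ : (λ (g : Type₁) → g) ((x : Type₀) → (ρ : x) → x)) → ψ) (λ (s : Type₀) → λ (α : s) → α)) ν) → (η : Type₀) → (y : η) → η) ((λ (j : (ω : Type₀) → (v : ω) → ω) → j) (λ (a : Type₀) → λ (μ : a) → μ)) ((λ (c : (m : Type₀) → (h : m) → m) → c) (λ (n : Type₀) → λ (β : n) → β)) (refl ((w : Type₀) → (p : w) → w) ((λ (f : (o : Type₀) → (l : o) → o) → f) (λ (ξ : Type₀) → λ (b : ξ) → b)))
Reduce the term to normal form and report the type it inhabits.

resulting normal form:
  λ (q : Type₀) → λ (z : q) → z
inferred type:
  (q : Type₀) → (z : q) → q


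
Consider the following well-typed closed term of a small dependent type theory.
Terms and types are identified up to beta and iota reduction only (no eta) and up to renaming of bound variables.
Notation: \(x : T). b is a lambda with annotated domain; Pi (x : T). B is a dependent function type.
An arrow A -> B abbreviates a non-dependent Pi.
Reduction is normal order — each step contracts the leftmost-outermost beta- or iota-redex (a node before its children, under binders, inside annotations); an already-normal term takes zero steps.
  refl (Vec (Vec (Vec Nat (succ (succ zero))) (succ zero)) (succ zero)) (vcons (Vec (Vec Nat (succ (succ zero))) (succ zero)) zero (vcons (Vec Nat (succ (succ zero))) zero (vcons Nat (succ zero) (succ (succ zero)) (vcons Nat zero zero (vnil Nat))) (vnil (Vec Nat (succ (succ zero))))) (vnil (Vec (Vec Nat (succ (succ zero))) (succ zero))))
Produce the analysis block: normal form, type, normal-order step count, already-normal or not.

resulting normal form:
  refl (Vec (Vec (Vec Nat (succ (succ zero))) (succ zero)) (succ zero)) (vcons (Vec (Vec Nat (succ (succ zero))) (succ zero)) zero (vcons (Vec Nat (succ (succ zero))) zero (vcons Nat (succ zero) (succ (succ zero)) (vcons Nat zero zero (vnil Nat))) (vnil (Vec Nat (succ (succ zero))))) (vnil (Vec (Vec Nat (succ (succ zero))) (succ zero))))
inferred type:
  Eq (Vec (Vec (Vec Nat (succ (succ zero))) (succ zero)) (succ zero)) (vcons (Vec (Vec Nat (succ (succ zero))) (succ zero)) zero (vcons (Vec Nat (succ (succ zero))) zero (vcons Nat (succ zero) (succ (succ zero)) (vcons Nat zero zero (vnil Nat))) (vnil (Vec Nat (succ (succ zero))))) (vnil (Vec (Vec Nat (succ (succ zero))) (succ zero)))) (vcons (Vec (Vec Nat (succ (succ zero))) (succ zero)) zero (vcons (Vec Nat (succ (succ zero))) zero (vcons Nat (succ zero) (succ (succ zero)) (vcons Nat zero zero (vnil Nat))) (vnil (Vec Nat (succ (succ zero))))) (vnil (Vec (Vec Nat (succ (succ zero))) (succ zero))))
steps to reach normal form (normal order): 0
term was already normal: yes


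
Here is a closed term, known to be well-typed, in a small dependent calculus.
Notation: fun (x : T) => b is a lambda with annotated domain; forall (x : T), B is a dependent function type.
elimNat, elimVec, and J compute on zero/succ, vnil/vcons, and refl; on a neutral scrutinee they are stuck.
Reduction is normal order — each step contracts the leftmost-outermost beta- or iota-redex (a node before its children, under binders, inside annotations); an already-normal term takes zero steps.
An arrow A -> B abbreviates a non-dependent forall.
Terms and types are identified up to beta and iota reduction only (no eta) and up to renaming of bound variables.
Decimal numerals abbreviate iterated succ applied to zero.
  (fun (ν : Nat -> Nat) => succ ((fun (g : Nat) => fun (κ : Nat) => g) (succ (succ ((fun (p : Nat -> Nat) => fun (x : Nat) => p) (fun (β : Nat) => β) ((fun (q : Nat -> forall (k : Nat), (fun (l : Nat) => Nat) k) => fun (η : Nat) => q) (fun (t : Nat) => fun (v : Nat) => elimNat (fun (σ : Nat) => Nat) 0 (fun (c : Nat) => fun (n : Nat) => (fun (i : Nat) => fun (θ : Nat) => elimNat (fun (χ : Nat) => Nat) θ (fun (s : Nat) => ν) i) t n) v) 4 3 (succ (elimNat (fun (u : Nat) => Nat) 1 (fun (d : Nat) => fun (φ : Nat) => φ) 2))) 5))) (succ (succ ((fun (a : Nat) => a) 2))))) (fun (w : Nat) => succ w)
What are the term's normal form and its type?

resulting normal form:
  8
the term's type:
  Nat
observation: the first redex contracted is a beta-redex; the normal form is reached in 6 normal-order steps.


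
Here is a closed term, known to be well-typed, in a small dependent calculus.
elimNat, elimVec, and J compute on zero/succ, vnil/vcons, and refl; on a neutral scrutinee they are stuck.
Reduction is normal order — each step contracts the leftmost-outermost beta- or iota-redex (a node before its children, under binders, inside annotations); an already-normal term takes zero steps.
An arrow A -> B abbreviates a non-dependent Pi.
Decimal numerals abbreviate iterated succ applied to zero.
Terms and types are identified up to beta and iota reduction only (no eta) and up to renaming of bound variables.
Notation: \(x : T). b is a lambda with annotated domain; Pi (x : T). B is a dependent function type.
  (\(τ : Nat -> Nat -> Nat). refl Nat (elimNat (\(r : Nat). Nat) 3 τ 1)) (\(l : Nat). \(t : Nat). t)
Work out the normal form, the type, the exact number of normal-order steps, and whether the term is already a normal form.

resulting normal form:
  refl Nat 3
inferred type:
  Eq Nat 3 3
steps to reach normal form (normal order): 5
started in normal form: no
first redex: a beta-redex


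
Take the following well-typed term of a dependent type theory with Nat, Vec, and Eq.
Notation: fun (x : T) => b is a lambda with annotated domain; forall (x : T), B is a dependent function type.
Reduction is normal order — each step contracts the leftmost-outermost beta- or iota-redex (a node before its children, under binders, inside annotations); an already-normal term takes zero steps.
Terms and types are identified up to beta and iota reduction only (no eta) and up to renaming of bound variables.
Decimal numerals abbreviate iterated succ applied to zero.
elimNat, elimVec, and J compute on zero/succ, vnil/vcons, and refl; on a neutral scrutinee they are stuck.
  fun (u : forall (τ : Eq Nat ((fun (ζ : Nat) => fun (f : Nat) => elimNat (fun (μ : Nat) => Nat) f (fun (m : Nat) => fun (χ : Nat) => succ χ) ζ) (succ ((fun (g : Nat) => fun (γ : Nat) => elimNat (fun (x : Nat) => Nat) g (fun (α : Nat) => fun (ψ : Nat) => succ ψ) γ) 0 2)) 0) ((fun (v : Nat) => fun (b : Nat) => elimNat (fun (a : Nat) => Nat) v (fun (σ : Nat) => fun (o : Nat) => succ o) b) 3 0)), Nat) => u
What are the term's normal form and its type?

resulting normal form:
  fun (u : forall (τ : Eq Nat 3 3), Nat) => u
type:
  forall (u : forall (τ : Eq Nat 3 3), Nat), forall (ζ : Eq Nat 3 3), Nat


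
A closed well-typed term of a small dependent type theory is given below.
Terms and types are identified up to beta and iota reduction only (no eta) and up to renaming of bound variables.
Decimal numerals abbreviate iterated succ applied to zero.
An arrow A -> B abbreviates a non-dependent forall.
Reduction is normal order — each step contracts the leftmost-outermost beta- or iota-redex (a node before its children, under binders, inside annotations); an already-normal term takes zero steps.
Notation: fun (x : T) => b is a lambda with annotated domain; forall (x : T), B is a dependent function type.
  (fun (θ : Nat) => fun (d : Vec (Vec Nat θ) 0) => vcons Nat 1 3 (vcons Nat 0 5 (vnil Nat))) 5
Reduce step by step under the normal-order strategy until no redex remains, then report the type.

normal-order reduction sequence:
  (fun (θ : Nat) => fun (d : Vec (Vec Nat θ) 0) => vcons Nat 1 3 (vcons Nat 0 5 (vnil Nat))) 5
  ~> fun (θ : Vec (Vec Nat 5) 0) => vcons Nat 1 3 (vcons Nat 0 5 (vnil Nat))
inferred type:
  Vec (Vec Nat 5) 0 -> Vec Nat 2


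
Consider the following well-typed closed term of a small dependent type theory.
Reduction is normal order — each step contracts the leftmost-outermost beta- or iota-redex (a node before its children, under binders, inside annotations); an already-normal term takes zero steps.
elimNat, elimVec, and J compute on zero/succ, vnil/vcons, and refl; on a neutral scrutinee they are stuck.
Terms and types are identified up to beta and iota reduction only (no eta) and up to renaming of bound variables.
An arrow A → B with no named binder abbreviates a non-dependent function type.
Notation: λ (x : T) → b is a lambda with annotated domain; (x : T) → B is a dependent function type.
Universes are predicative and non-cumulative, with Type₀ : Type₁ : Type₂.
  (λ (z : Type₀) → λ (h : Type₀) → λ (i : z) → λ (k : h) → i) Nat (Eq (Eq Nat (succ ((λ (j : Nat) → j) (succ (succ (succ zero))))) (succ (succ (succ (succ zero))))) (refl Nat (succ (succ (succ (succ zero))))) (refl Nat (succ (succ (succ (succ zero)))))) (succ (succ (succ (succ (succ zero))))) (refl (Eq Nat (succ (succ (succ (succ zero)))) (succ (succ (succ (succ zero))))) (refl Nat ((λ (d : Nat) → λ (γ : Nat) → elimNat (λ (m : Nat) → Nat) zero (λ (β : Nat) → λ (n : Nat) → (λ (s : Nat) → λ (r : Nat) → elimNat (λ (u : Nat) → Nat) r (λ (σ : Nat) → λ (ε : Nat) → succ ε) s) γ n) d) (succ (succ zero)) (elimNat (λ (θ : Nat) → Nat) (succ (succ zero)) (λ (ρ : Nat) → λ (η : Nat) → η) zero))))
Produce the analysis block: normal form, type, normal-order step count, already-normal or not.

resulting normal form:
  succ (succ (succ (succ (succ zero))))
inferred type:
  Nat
steps to reach normal form (normal order): 4
term was already normal: no
first contracted redex: a beta-redex


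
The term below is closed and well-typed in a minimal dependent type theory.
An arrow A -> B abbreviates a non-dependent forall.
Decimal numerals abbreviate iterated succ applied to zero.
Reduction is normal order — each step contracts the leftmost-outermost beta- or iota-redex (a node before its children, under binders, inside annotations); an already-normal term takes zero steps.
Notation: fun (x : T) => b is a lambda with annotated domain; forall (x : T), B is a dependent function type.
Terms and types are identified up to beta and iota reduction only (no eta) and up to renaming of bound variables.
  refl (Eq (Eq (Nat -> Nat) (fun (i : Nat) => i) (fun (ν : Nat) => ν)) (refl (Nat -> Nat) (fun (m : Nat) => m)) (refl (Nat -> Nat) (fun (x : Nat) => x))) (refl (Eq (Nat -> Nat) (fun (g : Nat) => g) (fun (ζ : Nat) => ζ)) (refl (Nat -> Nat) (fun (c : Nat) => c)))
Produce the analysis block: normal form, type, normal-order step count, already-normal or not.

resulting normal form:
  refl (Eq (Eq (Nat -> Nat) (fun (i : Nat) => i) (fun (ν : Nat) => ν)) (refl (Nat -> Nat) (fun (m : Nat) => m)) (refl (Nat -> Nat) (fun (x : Nat) => x))) (refl (Eq (Nat -> Nat) (fun (g : Nat) => g) (fun (ζ : Nat) => ζ)) (refl (Nat -> Nat) (fun (c : Nat) => c)))
inferred type:
  Eq (Eq (Eq (Nat -> Nat) (fun (i : Nat) => i) (fun (ν : Nat) => ν)) (refl (Nat -> Nat) (fun (m : Nat) => m)) (refl (Nat -> Nat) (fun (x : Nat) => x))) (refl (Eq (Nat -> Nat) (fun (g : Nat) => g) (fun (ζ : Nat) => ζ)) (refl (Nat -> Nat) (fun (c : Nat) => c))) (refl (Eq (Nat -> Nat) (fun (u : Nat) => u) (fun (a : Nat) => a)) (refl (Nat -> Nat) (fun (ε : Nat) => ε)))
steps to reach normal form (normal order): 0
already normal: yes


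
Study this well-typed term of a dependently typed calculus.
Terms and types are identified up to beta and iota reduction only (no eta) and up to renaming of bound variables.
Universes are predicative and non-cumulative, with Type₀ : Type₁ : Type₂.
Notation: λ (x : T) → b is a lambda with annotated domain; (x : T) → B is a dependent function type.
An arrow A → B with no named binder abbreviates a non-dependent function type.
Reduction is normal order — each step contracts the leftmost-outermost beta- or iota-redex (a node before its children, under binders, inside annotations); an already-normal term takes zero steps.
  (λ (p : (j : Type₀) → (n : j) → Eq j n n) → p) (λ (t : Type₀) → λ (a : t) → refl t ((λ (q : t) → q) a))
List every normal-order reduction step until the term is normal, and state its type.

normal-order reduction:
  (λ (p : (j : Type₀) → (n : j) → Eq j n n) → p) (λ (t : Type₀) → λ (a : t) → refl t ((λ (q : t) → q) a))
  ~> λ (p : Type₀) → λ (j : p) → refl p ((λ (n : p) → n) j)
  ~> λ (p : Type₀) → λ (j : p) → refl p j
the term's type:
  (p : Type₀) → (j : p) → Eq p j j


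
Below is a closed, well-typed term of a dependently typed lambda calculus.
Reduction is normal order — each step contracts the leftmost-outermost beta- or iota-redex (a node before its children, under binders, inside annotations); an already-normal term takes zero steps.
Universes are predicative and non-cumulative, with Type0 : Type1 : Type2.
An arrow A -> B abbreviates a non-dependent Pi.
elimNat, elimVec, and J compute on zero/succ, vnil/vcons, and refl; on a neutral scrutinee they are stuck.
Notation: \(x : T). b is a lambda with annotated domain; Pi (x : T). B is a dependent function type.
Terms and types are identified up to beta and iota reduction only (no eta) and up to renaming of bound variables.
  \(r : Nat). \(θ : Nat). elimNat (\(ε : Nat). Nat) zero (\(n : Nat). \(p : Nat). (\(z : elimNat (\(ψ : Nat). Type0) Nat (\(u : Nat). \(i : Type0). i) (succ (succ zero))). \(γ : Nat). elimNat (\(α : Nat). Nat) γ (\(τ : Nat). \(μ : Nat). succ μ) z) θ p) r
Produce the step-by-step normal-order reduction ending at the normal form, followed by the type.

reduction (normal order):
  \(r : Nat). \(θ : Nat). elimNat (\(ε : Nat). Nat) zero (\(n : Nat). \(p : Nat). (\(z : elimNat (\(ψ : Nat). Type0) Nat (\(u : Nat). \(i : Type0). i) (succ (succ zero))). \(γ : Nat). elimNat (\(α : Nat). Nat) γ (\(τ : Nat). \(μ : Nat). succ μ) z) θ p) r
  ~> \(r : Nat). \(θ : Nat). elimNat (\(ε : Nat). Nat) zero (\(n : Nat). \(p : Nat). (\(z : Nat). elimNat (\(ψ : Nat). Nat) z (\(u : Nat). \(i : Nat). succ i) θ) p) r
  ~> \(r : Nat). \(θ : Nat). elimNat (\(ε : Nat). Nat) zero (\(n : Nat). \(p : Nat). elimNat (\(z : Nat). Nat) p (\(ψ : Nat). \(u : Nat). succ u) θ) r
type:
  Nat -> Nat -> Nat


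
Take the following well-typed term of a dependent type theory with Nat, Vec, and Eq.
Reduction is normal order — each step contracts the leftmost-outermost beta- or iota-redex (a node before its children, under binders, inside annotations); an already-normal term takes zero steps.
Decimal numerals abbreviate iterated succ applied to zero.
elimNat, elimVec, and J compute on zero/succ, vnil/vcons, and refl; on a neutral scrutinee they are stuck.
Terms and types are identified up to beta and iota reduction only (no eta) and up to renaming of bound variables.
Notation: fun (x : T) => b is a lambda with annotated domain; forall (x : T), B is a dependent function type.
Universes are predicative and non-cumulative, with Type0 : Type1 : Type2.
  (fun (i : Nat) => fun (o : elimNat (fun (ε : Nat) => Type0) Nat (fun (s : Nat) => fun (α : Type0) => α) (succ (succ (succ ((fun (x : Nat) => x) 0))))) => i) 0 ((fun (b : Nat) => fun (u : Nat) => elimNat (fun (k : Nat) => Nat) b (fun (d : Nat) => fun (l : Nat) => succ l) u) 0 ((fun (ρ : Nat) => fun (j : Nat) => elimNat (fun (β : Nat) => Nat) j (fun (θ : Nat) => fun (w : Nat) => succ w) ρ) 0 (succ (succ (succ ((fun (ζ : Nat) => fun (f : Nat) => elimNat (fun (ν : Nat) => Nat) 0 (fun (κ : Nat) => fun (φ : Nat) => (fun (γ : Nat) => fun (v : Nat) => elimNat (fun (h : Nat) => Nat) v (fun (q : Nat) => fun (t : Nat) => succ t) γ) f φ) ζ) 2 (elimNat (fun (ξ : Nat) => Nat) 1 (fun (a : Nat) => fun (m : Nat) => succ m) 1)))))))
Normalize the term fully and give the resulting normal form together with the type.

normal form:
  0
type:
  Nat


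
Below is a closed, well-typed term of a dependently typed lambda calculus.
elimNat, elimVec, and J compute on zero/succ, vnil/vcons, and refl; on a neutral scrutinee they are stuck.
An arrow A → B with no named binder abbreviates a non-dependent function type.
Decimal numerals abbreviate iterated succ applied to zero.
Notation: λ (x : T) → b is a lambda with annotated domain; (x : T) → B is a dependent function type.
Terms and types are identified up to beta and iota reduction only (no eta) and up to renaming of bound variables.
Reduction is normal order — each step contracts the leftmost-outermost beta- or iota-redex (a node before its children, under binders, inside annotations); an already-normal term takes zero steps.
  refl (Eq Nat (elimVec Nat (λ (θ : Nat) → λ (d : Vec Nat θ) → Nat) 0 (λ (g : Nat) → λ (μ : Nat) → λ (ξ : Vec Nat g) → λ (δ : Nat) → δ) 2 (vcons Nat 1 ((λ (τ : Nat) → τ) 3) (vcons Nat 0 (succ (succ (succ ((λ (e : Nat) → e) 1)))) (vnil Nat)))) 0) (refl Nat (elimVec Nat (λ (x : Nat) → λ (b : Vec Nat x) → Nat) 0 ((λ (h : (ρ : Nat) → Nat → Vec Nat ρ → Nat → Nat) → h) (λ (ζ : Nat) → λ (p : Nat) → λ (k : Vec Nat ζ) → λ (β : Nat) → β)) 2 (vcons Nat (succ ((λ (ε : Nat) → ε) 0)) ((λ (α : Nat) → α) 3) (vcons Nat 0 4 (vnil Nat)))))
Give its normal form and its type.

reduced normal form:
  refl (Eq Nat 0 0) (refl Nat 0)
the term's type:
  Eq (Eq Nat 0 0) (refl Nat 0) (refl Nat 0)


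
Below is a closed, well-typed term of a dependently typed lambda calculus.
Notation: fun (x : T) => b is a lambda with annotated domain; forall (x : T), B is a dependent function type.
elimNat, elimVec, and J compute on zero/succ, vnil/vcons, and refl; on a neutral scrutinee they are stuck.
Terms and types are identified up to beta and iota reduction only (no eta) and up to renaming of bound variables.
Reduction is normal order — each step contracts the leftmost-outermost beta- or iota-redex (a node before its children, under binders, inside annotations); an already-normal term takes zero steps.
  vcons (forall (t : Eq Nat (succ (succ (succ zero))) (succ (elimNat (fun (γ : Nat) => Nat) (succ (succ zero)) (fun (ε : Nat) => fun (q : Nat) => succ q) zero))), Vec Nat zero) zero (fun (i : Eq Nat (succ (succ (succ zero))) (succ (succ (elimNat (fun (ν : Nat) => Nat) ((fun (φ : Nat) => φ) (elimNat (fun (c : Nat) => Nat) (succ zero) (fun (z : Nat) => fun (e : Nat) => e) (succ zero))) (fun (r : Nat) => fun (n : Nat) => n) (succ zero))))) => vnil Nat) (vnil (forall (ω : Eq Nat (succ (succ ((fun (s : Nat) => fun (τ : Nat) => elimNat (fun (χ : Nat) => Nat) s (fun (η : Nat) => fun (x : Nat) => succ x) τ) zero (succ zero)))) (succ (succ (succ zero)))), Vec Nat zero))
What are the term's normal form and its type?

normal form:
  vcons (forall (t : Eq Nat (succ (succ (succ zero))) (succ (succ (succ zero)))), Vec Nat zero) zero (fun (γ : Eq Nat (succ (succ (succ zero))) (succ (succ (succ zero)))) => vnil Nat) (vnil (forall (ε : Eq Nat (succ (succ (succ zero))) (succ (succ (succ zero)))), Vec Nat zero))
type:
  Vec (forall (t : Eq Nat (succ (succ (succ zero))) (succ (succ (succ zero)))), Vec Nat zero) (succ zero)
observation: the leftmost-outermost redex is an elimNat iota-redex, and normalization takes 16 steps.


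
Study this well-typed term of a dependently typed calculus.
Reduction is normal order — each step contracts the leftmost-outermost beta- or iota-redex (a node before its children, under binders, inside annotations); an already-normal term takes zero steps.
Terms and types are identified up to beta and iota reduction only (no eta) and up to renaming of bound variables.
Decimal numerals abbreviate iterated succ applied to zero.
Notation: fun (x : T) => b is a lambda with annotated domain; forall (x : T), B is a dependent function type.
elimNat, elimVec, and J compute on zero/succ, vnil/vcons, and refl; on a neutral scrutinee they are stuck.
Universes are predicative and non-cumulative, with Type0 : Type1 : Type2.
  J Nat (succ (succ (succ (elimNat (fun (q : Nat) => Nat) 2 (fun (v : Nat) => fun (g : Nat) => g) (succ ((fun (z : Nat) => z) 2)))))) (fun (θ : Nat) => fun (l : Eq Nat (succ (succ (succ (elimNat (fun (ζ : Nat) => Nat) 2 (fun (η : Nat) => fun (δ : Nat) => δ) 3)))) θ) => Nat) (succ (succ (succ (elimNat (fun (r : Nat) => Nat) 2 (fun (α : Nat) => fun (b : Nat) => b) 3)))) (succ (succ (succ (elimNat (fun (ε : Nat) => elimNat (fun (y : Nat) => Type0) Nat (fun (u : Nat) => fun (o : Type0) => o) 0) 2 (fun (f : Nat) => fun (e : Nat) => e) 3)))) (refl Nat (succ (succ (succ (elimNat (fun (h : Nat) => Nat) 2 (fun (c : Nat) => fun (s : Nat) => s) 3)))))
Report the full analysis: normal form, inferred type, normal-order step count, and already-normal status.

reduced normal form:
  5
the term's type:
  Nat
steps to reach normal form (normal order): 11
term was already normal: no
first contracted redex: a J iota-redex


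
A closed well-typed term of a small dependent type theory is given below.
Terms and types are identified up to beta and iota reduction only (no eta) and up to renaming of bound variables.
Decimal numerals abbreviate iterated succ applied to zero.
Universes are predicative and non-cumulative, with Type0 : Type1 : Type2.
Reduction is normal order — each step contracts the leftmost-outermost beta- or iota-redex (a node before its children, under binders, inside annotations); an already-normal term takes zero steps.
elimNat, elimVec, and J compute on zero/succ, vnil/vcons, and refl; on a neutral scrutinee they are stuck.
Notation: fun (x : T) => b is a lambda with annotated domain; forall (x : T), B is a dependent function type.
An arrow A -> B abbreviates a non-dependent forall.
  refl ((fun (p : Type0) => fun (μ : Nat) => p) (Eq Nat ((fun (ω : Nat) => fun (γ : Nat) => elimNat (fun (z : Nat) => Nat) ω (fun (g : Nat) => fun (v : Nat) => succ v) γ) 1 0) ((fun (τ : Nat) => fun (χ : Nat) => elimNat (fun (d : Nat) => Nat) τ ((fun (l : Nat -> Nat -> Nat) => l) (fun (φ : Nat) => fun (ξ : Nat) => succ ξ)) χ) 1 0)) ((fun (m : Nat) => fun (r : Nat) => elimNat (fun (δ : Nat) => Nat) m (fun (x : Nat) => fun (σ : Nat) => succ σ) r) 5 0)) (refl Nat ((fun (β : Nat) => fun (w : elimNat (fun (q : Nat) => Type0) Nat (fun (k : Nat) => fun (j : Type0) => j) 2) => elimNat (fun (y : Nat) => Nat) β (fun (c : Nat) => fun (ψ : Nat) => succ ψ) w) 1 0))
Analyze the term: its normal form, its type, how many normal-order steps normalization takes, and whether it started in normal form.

normal form:
  refl (Eq Nat 1 1) (refl Nat 1)
inferred type:
  Eq (Eq Nat 1 1) (refl Nat 1) (refl Nat 1)
steps to reach normal form (normal order): 11
term was already normal: no
first contracted redex: a beta-redex


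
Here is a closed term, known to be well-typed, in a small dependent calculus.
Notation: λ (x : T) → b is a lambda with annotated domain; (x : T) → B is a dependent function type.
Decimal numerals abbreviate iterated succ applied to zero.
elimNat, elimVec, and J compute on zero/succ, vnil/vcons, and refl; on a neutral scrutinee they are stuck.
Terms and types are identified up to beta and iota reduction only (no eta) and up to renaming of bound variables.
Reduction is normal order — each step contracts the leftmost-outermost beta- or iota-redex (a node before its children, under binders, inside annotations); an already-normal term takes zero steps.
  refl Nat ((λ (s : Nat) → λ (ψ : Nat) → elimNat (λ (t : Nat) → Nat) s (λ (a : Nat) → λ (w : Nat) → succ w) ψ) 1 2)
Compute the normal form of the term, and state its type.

resulting normal form:
  refl Nat 3
inferred type:
  Eq Nat 3 3
observation: 9 normal-order steps normalize the term, beginning with a beta-redex.


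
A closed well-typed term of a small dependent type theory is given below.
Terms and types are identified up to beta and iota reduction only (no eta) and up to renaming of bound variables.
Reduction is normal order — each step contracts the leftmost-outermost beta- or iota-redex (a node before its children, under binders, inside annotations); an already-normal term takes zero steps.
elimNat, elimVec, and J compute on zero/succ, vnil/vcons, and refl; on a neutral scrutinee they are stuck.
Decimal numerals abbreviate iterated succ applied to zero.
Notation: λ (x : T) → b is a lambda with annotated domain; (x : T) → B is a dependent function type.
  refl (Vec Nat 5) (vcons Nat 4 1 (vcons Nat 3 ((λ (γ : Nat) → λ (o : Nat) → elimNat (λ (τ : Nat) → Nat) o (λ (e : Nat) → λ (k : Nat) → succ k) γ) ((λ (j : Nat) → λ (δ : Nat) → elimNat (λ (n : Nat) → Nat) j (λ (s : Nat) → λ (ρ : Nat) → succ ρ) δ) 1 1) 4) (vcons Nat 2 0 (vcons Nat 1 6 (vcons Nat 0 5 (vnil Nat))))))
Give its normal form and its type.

reduced normal form:
  refl (Vec Nat 5) (vcons Nat 4 1 (vcons Nat 3 6 (vcons Nat 2 0 (vcons Nat 1 6 (vcons Nat 0 5 (vnil Nat))))))
the term's type:
  Eq (Vec Nat 5) (vcons Nat 4 1 (vcons Nat 3 6 (vcons Nat 2 0 (vcons Nat 1 6 (vcons Nat 0 5 (vnil Nat)))))) (vcons Nat 4 1 (vcons Nat 3 6 (vcons Nat 2 0 (vcons Nat 1 6 (vcons Nat 0 5 (vnil Nat))))))
observation: contracting a beta-redex first, the term normalizes in 15 steps.


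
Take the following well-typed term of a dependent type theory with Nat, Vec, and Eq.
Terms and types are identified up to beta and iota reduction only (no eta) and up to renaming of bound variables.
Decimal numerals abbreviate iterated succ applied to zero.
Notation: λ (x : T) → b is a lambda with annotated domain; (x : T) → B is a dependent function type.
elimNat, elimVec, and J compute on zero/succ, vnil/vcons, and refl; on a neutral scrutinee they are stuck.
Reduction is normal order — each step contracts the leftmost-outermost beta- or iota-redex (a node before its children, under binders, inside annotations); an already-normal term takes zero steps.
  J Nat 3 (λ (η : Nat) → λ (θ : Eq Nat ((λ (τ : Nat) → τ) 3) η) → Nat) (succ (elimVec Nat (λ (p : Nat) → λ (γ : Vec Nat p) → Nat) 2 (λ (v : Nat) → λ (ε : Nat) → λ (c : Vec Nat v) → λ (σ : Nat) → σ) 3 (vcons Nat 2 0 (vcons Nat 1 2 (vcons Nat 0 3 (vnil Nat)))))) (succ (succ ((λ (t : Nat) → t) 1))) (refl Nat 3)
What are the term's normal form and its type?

reduced normal form:
  3
inferred type:
  Nat
observation: normalization takes exactly 17 steps under the normal-order strategy.
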